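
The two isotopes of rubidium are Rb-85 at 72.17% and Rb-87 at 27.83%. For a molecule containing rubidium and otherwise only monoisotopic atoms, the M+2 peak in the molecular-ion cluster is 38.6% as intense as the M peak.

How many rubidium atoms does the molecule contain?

1

The M+2/M ratio from n Rb atoms is n · q/p = n · 0.2783/0.7217.
n = 0.386 × 0.7217/0.2783 = 1.00 ≈ 1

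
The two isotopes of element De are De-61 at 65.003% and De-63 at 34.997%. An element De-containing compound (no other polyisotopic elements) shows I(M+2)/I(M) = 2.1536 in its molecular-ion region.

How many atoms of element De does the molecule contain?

For n independent De atoms, I(M+2)/I(M) = n · (abundance De-63) / (abundance De-61) = n · 0.34997/0.65003.
n = 2.1536 × 0.65003/0.34997 = 4.00 ≈ 4

4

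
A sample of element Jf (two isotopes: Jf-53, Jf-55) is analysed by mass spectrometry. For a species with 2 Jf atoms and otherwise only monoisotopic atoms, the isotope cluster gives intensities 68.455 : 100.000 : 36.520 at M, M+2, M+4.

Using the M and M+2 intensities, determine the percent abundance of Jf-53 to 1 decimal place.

Write p for the Jf-53 fraction. I(M+2)/I(M) = [C(2,1)·p^1·(1−p)] / p^2 = 2·(1−p)/p = 100.000/68.455 = 1.4608
(1−p)/p = 1.4608/2 = 0.7304  ⇒  p = 1/(1 + 0.7304) = 0.5779
Jf-53: 57.8%, Jf-55: 42.2%.

57.8%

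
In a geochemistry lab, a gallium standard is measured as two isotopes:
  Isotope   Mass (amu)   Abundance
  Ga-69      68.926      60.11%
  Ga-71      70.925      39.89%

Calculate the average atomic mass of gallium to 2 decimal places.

The abundance-weighted mean is 0.6011 × 68.926 + 0.3989 × 70.925
= 41.4314 + 28.2920 = 69.7234 amu

69.72 amu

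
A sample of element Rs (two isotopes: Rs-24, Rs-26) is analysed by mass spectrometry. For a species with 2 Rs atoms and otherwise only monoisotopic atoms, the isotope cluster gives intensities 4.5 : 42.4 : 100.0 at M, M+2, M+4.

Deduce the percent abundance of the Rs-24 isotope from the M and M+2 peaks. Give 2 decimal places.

If p is the fraction of Rs that is Rs-24, then I(M+2)/I(M) = [C(2,1)·p^1·(1−p)] / p^2 = 2·(1−p)/p = 42.4/4.5 = 9.4222
(1−p)/p = 9.4222/2 = 4.7111  ⇒  p = 1/(1 + 4.7111) = 0.1751
Rs-24: 17.51%, Rs-26: 82.49%.

17.51%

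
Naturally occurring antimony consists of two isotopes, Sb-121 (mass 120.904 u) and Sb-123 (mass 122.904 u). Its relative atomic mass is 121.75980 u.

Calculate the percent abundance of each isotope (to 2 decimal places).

Sb-121: 57.21%, Sb-123: 42.79%

With x = fraction of Sb-121 (so Sb-123 is 1 − x):
120.904·x + 122.904·(1 − x) = 121.75980
(120.904 − 122.904)·x = 121.75980 − 122.904
x = -1.14420 / -2.000 = 0.57210 → 57.21% Sb-121, 42.79% Sb-123.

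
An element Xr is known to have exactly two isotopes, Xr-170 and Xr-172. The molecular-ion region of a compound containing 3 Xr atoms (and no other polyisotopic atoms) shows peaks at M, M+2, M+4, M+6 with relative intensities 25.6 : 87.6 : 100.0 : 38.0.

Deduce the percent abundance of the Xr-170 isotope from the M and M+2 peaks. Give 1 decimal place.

46.7%

Write p for the Xr-170 fraction. I(M+2)/I(M) = [C(3,1)·p^2·(1−p)] / p^3 = 3·(1−p)/p = 87.6/25.6 = 3.4219
(1−p)/p = 3.4219/3 = 1.1406  ⇒  p = 1/(1 + 1.1406) = 0.4672
Xr-170: 46.7%, Xr-172: 53.3%.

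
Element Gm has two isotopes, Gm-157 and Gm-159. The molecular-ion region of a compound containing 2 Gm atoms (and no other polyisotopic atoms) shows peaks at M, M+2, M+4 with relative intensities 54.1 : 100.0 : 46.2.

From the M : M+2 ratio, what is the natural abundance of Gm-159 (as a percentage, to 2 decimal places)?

48.03%

Write p for the Gm-157 fraction. I(M+2)/I(M) = [C(2,1)·p^1·(1−p)] / p^2 = 2·(1−p)/p = 100.0/54.1 = 1.8484
(1−p)/p = 1.8484/2 = 0.9242  ⇒  p = 1/(1 + 0.9242) = 0.5197
Gm-157: 51.97%, Gm-159: 48.03%.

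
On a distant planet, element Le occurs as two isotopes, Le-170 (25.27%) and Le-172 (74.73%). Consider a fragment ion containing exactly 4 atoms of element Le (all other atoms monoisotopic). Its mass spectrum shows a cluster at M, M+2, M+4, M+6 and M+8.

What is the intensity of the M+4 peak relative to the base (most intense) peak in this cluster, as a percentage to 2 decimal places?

Binomial terms of (0.2527 + 0.7473)^4: M 0.0041, M+2 0.0482, M+4 0.2140, M+6 0.4218, M+8 0.3119 → M+6 is the base peak.
P(M+6) = C(4,3) × 0.2527^1 × 0.7473^3 = 4 × 0.2527 × 0.41733513 = 0.421842 (base)
P(M+4) = C(4,2) × 0.2527^2 × 0.7473^2 = 6 × 0.06385729 × 0.55845729 = 0.213969
Relative intensity = 0.213969 / 0.421842 × 100 = 50.72

50.72%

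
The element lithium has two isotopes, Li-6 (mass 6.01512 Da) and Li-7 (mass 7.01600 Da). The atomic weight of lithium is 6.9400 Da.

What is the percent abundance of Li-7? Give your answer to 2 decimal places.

92.41%

Let x be the fractional abundance of Li-6; then Li-7 has abundance 1 − x.
6.01512·x + 7.01600·(1 − x) = 6.9400
(6.01512 − 7.01600)·x = 6.9400 − 7.01600
x = -0.07600 / -1.00088 = 0.07593 → 7.59% Li-6, 92.41% Li-7.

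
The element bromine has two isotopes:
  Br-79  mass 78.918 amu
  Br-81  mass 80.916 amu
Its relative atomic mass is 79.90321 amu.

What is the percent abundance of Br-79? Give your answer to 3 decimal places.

With x = fraction of Br-79 (so Br-81 is 1 − x):
78.918·x + 80.916·(1 − x) = 79.90321
(78.918 − 80.916)·x = 79.90321 − 80.916
x = -1.01279 / -1.998 = 0.50690 → 50.690% Br-79, 49.310% Br-81.

50.690%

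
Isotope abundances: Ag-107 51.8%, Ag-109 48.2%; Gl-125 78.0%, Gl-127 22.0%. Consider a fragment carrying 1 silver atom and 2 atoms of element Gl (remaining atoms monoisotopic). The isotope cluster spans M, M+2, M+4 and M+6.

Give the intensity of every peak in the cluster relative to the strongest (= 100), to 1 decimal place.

66.9 : 100.0 : 40.4 : 5.0

Silver pattern (n=1): 0.5180 : 0.4820
Element Gl pattern (n=2): 0.6084 : 0.3432 : 0.0484
Convolve the two distributions (both contribute in 2-u steps):
  M: 0.5180×0.6084 = 0.315151
  M+2: 0.5180×0.3432 + 0.4820×0.6084 = 0.471026
  M+4: 0.5180×0.0484 + 0.4820×0.3432 = 0.190494
  M+6: 0.4820×0.0484 = 0.023329
Scale to base peak (0.471026) = 100: 66.9 : 100.0 : 40.4 : 5.0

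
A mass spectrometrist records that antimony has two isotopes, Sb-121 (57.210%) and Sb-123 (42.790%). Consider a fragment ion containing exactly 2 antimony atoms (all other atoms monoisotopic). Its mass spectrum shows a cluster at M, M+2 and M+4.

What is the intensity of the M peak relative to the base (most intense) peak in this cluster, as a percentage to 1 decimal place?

66.8%

Term probabilities: M 0.3273, M+2 0.4896, M+4 0.1831. Base peak = M+2.
P(M+2) = C(2,1) × 0.57210^1 × 0.42790^1 = 2 × 0.5721 × 0.4279 = 0.489603 (base)
P(M) = C(2,0) × 0.57210^2 × 0.42790^0 = 1 × 0.32729841 × 1.0000 = 0.327298
Relative intensity = 0.327298 / 0.489603 × 100 = 66.8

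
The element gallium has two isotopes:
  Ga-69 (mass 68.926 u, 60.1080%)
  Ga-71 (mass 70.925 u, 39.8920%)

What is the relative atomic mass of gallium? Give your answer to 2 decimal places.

Ar = Σ fᵢ·mᵢ = 0.601080 × 68.926 + 0.398920 × 70.925
= 41.4300 + 28.2934 = 69.7234 u

69.72 u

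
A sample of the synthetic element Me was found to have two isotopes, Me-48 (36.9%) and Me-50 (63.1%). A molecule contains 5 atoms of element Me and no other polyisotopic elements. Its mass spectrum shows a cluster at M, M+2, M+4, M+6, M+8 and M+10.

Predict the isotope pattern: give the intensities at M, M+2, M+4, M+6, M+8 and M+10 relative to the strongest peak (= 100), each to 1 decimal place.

The 5 Me atoms are independent, so intensities follow the terms of (0.369 + 0.631)^5.
P(M) = 0.369^5 = 0.006841
P(M+2) = 5 × 0.369^4 × 0.631^1 = 0.058493
P(M+4) = 10 × 0.369^3 × 0.631^2 = 0.200050
P(M+6) = 10 × 0.369^2 × 0.631^3 = 0.342090
P(M+8) = 5 × 0.369^1 × 0.631^4 = 0.292492
P(M+10) = 0.631^5 = 0.100034
The M+6 peak is largest (0.342090); scaling to 100 gives 2.0 : 17.1 : 58.5 : 100.0 : 85.5 : 29.2.

2.0 : 17.1 : 58.5 : 100.0 : 85.5 : 29.2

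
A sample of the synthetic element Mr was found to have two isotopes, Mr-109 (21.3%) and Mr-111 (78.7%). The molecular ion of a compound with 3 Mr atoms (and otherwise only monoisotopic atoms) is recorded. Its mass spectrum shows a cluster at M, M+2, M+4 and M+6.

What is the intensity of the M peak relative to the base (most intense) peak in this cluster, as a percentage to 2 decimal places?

Term probabilities: M 0.0097, M+2 0.1071, M+4 0.3958, M+6 0.4874. Base peak = M+6.
P(M+6) = C(3,3) × 0.213^0 × 0.787^3 = 1 × 1.0000 × 0.4874434 = 0.487443 (base)
P(M) = C(3,0) × 0.213^3 × 0.787^0 = 1 × 0.0096636 × 1.0000 = 0.009664
Relative intensity = 0.009664 / 0.487443 × 100 = 1.98

1.98%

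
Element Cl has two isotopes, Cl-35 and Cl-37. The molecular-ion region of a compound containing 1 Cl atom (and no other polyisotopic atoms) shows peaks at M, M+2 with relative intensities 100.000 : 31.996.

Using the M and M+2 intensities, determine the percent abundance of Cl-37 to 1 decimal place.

Let p = fractional abundance of Cl-35. I(M+2)/I(M) = [C(1,1)·p^0·(1−p)] / p^1 = 1·(1−p)/p = 31.996/100.000 = 0.3200
(1−p)/p = 0.3200/1 = 0.3200  ⇒  p = 1/(1 + 0.3200) = 0.7576
Cl-35: 75.8%, Cl-37: 24.2%.

24.2%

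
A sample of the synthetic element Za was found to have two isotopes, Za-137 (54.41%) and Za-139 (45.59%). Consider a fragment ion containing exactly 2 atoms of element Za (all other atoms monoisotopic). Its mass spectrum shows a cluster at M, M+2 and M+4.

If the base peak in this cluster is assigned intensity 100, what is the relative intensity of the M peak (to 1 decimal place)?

59.7

Binomial terms of (0.5441 + 0.4559)^2: M 0.2960, M+2 0.4961, M+4 0.2078 → M+2 is the base peak.
P(M+2) = C(2,1) × 0.5441^1 × 0.4559^1 = 2 × 0.5441 × 0.4559 = 0.496110 (base)
P(M) = C(2,0) × 0.5441^2 × 0.4559^0 = 1 × 0.29604481 × 1.0000 = 0.296045
Relative intensity = 0.296045 / 0.496110 × 100 = 59.7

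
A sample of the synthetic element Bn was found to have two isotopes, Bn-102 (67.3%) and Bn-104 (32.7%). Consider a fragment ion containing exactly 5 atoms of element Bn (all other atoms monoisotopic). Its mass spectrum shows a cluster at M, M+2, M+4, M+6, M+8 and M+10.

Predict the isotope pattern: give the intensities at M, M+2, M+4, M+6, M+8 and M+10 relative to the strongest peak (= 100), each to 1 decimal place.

41.2 : 100.0 : 97.2 : 47.2 : 11.5 : 1.1

The 5 Bn atoms are independent, so intensities follow the terms of (0.673 + 0.327)^5.
P(M) = 0.673^5 = 0.138062
P(M+2) = 5 × 0.673^4 × 0.327^1 = 0.335412
P(M+4) = 10 × 0.673^3 × 0.327^2 = 0.325942
P(M+6) = 10 × 0.673^2 × 0.327^3 = 0.158370
P(M+8) = 5 × 0.673^1 × 0.327^4 = 0.038475
P(M+10) = 0.327^5 = 0.003739
The M+2 peak is largest (0.335412); scaling to 100 gives 41.2 : 100.0 : 97.2 : 47.2 : 11.5 : 1.1.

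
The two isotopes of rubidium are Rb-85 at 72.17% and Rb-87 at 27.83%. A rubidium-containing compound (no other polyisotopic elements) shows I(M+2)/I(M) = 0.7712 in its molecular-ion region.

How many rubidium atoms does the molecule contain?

2

The M+2/M ratio from n Rb atoms is n · q/p = n · 0.2783/0.7217.
n = 0.7712 × 0.7217/0.2783 = 2.00 ≈ 2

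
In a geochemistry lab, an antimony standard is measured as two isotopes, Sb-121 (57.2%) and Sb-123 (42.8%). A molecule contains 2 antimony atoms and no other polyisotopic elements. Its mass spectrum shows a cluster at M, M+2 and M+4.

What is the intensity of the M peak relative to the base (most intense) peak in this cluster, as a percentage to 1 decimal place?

66.8%

(0.572 + 0.428)^2 gives M 0.3272, M+2 0.4896, M+4 0.1832; the largest is M+2.
P(M+2) = C(2,1) × 0.572^1 × 0.428^1 = 2 × 0.5720 × 0.4280 = 0.489632 (base)
P(M) = C(2,0) × 0.572^2 × 0.428^0 = 1 × 0.327184 × 1.0000 = 0.327184
Relative intensity = 0.327184 / 0.489632 × 100 = 66.8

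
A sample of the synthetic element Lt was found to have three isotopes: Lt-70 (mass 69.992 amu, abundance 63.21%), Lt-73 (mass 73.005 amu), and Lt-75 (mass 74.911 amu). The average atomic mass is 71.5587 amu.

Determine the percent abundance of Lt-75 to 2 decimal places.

Let x and y be the fractions of Lt-73 and Lt-75. Then x + y = 1 − 0.6321 = 0.3679 and 73.005x + 74.911y = 71.5587 − 0.6321×69.992 = 27.3167568.
Substituting: 73.005x + 74.911(0.3679 − x) = 27.3167568
(73.005 − 74.911)x = -0.2430001  ⇒  x = 0.12749, y = 0.24041
Lt-73: 12.75%, Lt-75: 24.04%.

24.04%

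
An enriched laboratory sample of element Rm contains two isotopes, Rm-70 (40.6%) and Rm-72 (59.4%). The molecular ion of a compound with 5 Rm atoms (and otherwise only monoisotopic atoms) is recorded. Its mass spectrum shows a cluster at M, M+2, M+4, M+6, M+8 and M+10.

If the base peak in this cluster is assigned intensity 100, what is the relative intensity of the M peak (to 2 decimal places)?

(0.406 + 0.594)^5 gives M 0.0110, M+2 0.0807, M+4 0.2361, M+6 0.3455, M+8 0.2527, M+10 0.0739; the largest is M+6.
P(M+6) = C(5,3) × 0.406^2 × 0.594^3 = 10 × 0.164836 × 0.20958458 = 0.345471 (base)
P(M) = C(5,0) × 0.406^5 × 0.594^0 = 1 × 0.01103139 × 1.0000 = 0.011031
Relative intensity = 0.011031 / 0.345471 × 100 = 3.19

3.19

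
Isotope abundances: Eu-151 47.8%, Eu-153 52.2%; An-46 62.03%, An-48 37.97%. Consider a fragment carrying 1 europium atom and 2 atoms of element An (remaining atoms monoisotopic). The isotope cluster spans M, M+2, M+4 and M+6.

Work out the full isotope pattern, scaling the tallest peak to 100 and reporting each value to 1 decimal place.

Europium pattern (n=1): 0.4780 : 0.5220
Element An pattern (n=2): 0.38477209 : 0.47105582 : 0.14417209
Convolve the two distributions (both contribute in 2-u steps):
  M: 0.4780×0.38477209 = 0.183921
  M+2: 0.4780×0.47105582 + 0.5220×0.38477209 = 0.426016
  M+4: 0.4780×0.14417209 + 0.5220×0.47105582 = 0.314805
  M+6: 0.5220×0.14417209 = 0.075258
Scale to base peak (0.426016) = 100: 43.2 : 100.0 : 73.9 : 17.7

43.2 : 100.0 : 73.9 : 17.7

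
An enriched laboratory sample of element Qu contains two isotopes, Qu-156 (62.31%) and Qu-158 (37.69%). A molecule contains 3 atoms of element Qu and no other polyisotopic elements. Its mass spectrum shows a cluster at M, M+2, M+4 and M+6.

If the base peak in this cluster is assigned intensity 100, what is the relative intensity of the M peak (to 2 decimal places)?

55.11

Binomial terms of (0.6231 + 0.3769)^3: M 0.2419, M+2 0.4390, M+4 0.2655, M+6 0.0535 → M+2 is the base peak.
P(M+2) = C(3,1) × 0.6231^2 × 0.3769^1 = 3 × 0.38825361 × 0.3769 = 0.438998 (base)
P(M) = C(3,0) × 0.6231^3 × 0.3769^0 = 1 × 0.24192082 × 1.0000 = 0.241921
Relative intensity = 0.241921 / 0.438998 × 100 = 55.11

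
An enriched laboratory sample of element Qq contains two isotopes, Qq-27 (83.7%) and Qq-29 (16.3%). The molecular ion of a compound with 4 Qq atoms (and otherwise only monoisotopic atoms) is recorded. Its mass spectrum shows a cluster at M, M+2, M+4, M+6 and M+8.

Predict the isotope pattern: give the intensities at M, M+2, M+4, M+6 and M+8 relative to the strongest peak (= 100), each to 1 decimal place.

Expanding (0.837 + 0.163)^4:
P(M) = 0.837^4 = 0.490797
P(M+2) = 4 × 0.837^3 × 0.163^1 = 0.382317
P(M+4) = 6 × 0.837^2 × 0.163^2 = 0.111681
P(M+6) = 4 × 0.837^1 × 0.163^3 = 0.014499
P(M+8) = 0.163^4 = 0.000706
The M peak is largest (0.490797); scaling to 100 gives 100.0 : 77.9 : 22.8 : 3.0 : 0.1.

100.0 : 77.9 : 22.8 : 3.0 : 0.1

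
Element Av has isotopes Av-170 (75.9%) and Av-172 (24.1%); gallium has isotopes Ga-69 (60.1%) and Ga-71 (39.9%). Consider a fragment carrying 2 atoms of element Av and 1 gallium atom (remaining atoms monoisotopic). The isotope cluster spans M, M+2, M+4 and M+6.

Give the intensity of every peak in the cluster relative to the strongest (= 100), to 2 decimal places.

76.99 : 100.00 : 40.22 : 5.15

Element Av pattern (n=2): 0.576081 : 0.365838 : 0.058081
Gallium pattern (n=1): 0.6010 : 0.3990
Convolve the two distributions (both contribute in 2-u steps):
  M: 0.576081×0.6010 = 0.346225
  M+2: 0.576081×0.3990 + 0.365838×0.6010 = 0.449725
  M+4: 0.365838×0.3990 + 0.058081×0.6010 = 0.180876
  M+6: 0.058081×0.3990 = 0.023174
Scale to base peak (0.449725) = 100: 76.99 : 100.00 : 40.22 : 5.15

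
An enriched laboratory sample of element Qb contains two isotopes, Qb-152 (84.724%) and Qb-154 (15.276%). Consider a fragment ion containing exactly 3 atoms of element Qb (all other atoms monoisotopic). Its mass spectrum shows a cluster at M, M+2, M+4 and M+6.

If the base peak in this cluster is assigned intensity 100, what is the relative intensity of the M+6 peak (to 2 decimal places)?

Binomial terms of (0.84724 + 0.15276)^3: M 0.6082, M+2 0.3290, M+4 0.0593, M+6 0.0036 → M is the base peak.
P(M) = C(3,0) × 0.84724^3 × 0.15276^0 = 1 × 0.6081621 × 1.0000 = 0.608162 (base)
P(M+6) = C(3,3) × 0.84724^0 × 0.15276^3 = 1 × 1.0000 × 0.00356475 = 0.003565
Relative intensity = 0.003565 / 0.608162 × 100 = 0.59

0.59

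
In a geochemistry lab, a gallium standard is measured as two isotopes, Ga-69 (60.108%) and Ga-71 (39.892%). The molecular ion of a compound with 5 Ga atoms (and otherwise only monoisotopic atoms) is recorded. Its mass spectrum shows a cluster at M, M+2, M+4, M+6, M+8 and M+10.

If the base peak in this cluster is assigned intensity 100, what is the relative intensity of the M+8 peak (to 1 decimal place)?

22.0

Term probabilities: M 0.0785, M+2 0.2604, M+4 0.3456, M+6 0.2294, M+8 0.0761, M+10 0.0101. Base peak = M+4.
P(M+4) = C(5,2) × 0.60108^3 × 0.39892^2 = 10 × 0.2171685 × 0.15913717 = 0.345596 (base)
P(M+8) = C(5,4) × 0.60108^1 × 0.39892^4 = 5 × 0.60108 × 0.02532464 = 0.076111
Relative intensity = 0.076111 / 0.345596 × 100 = 22.0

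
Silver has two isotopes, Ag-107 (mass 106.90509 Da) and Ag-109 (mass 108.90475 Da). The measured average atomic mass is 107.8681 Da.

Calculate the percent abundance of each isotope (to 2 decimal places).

Ag-107: 51.84%, Ag-109: 48.16%

Writing the weighted mean with unknown fraction x of Ag-107:
106.90509·x + 108.90475·(1 − x) = 107.8681
(106.90509 − 108.90475)·x = 107.8681 − 108.90475
x = -1.03665 / -1.99966 = 0.51841 → 51.84% Ag-107, 48.16% Ag-109.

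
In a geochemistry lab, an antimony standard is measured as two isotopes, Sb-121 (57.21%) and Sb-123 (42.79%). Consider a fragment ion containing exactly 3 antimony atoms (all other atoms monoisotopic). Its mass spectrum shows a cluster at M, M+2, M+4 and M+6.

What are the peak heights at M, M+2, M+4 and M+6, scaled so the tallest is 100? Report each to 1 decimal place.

Expanding (0.5721 + 0.4279)^3:
P(M) = 0.5721^3 = 0.187247
P(M+2) = 3 × 0.5721^2 × 0.4279^1 = 0.420153
P(M+4) = 3 × 0.5721^1 × 0.4279^2 = 0.314252
P(M+6) = 0.4279^3 = 0.078348
The M+2 peak is largest (0.420153); scaling to 100 gives 44.6 : 100.0 : 74.8 : 18.6.

44.6 : 100.0 : 74.8 : 18.6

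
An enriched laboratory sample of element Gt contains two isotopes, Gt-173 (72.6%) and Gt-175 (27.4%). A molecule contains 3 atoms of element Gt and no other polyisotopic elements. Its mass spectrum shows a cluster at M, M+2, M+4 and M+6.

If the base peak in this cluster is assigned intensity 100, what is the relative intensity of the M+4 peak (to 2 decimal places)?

37.74

Term probabilities: M 0.3827, M+2 0.4333, M+4 0.1635, M+6 0.0206. Base peak = M+2.
P(M+2) = C(3,1) × 0.726^2 × 0.274^1 = 3 × 0.527076 × 0.2740 = 0.433256 (base)
P(M+4) = C(3,2) × 0.726^1 × 0.274^2 = 3 × 0.7260 × 0.075076 = 0.163516
Relative intensity = 0.163516 / 0.433256 × 100 = 37.74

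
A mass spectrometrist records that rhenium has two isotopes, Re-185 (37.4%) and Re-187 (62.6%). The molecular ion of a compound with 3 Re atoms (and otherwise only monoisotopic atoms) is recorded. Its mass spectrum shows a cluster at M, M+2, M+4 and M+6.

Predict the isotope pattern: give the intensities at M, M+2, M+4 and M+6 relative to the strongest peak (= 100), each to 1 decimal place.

11.9 : 59.7 : 100.0 : 55.8

The 3 Re atoms are independent, so intensities follow the terms of (0.374 + 0.626)^3.
P(M) = 0.374^3 = 0.052314
P(M+2) = 3 × 0.374^2 × 0.626^1 = 0.262687
P(M+4) = 3 × 0.374^1 × 0.626^2 = 0.439685
P(M+6) = 0.626^3 = 0.245314
The M+4 peak is largest (0.439685); scaling to 100 gives 11.9 : 59.7 : 100.0 : 55.8.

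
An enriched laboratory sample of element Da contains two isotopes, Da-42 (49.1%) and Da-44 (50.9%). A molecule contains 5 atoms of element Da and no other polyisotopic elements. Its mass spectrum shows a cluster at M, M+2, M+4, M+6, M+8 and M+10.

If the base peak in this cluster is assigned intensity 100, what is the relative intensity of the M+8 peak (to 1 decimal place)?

51.8

Binomial terms of (0.491 + 0.509)^5: M 0.0285, M+2 0.1479, M+4 0.3067, M+6 0.3179, M+8 0.1648, M+10 0.0342 → M+6 is the base peak.
P(M+6) = C(5,3) × 0.491^2 × 0.509^3 = 10 × 0.241081 × 0.13187223 = 0.317919 (base)
P(M+8) = C(5,4) × 0.491^1 × 0.509^4 = 5 × 0.4910 × 0.06712296 = 0.164787
Relative intensity = 0.164787 / 0.317919 × 100 = 51.8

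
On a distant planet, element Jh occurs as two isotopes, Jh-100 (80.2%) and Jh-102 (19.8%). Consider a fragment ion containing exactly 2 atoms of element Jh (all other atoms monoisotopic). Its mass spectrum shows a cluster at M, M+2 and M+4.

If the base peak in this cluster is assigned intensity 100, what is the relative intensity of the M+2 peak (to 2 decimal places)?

49.38

(0.802 + 0.198)^2 gives M 0.6432, M+2 0.3176, M+4 0.0392; the largest is M.
P(M) = C(2,0) × 0.802^2 × 0.198^0 = 1 × 0.643204 × 1.0000 = 0.643204 (base)
P(M+2) = C(2,1) × 0.802^1 × 0.198^1 = 2 × 0.8020 × 0.1980 = 0.317592
Relative intensity = 0.317592 / 0.643204 × 100 = 49.38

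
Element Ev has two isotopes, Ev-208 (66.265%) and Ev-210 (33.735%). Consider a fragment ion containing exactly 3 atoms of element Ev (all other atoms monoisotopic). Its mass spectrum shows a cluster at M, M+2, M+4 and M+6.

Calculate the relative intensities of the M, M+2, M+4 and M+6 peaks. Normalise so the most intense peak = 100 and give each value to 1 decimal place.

65.5 : 100.0 : 50.9 : 8.6

Expanding (0.66265 + 0.33735)^3:
P(M) = 0.66265^3 = 0.290973
P(M+2) = 3 × 0.66265^2 × 0.33735^1 = 0.444396
P(M+4) = 3 × 0.66265^1 × 0.33735^2 = 0.226239
P(M+6) = 0.33735^3 = 0.038392
The M+2 peak is largest (0.444396); scaling to 100 gives 65.5 : 100.0 : 50.9 : 8.6.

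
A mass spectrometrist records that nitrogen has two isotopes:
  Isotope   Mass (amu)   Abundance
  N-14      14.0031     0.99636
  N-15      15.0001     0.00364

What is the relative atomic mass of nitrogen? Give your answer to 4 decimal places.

Average mass = Σ (abundance × isotope mass) = 0.99636 × 14.0031 + 0.00364 × 15.0001
= 13.95213 + 0.05460 = 14.00673 amu

14.0067 amu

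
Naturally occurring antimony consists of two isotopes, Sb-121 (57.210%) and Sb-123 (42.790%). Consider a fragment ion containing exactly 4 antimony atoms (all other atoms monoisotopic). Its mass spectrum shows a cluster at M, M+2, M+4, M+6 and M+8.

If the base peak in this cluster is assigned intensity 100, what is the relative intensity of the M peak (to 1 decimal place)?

29.8

(0.57210 + 0.42790)^4 gives M 0.1071, M+2 0.3205, M+4 0.3596, M+6 0.1793, M+8 0.0335; the largest is M+4.
P(M+4) = C(4,2) × 0.57210^2 × 0.42790^2 = 6 × 0.32729841 × 0.18309841 = 0.359567 (base)
P(M) = C(4,0) × 0.57210^4 × 0.42790^0 = 1 × 0.10712425 × 1.0000 = 0.107124
Relative intensity = 0.107124 / 0.359567 × 100 = 29.8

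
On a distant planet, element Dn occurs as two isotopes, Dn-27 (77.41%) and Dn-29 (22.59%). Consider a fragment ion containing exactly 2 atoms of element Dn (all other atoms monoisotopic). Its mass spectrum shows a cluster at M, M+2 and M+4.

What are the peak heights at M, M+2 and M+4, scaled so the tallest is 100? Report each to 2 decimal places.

Expanding (0.7741 + 0.2259)^2:
P(M) = 0.7741^2 = 0.599231
P(M+2) = 2 × 0.7741^1 × 0.2259^1 = 0.349738
P(M+4) = 0.2259^2 = 0.051031
The M peak is largest (0.599231); scaling to 100 gives 100.00 : 58.36 : 8.52.

100.00 : 58.36 : 8.52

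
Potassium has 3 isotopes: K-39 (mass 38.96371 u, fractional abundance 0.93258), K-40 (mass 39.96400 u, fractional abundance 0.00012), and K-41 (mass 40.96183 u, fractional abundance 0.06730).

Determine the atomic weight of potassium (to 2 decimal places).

39.10 u

Average mass = Σ (abundance × isotope mass) = 0.93258 × 38.96371 + 0.00012 × 39.96400 + 0.06730 × 40.96183
= 36.336777 + 0.004796 + 2.756731 = 39.098304 u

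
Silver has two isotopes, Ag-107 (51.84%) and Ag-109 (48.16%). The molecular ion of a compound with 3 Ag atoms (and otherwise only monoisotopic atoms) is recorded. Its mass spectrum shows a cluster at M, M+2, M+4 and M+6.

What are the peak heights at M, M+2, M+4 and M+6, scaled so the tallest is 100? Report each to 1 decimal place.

35.9 : 100.0 : 92.9 : 28.8

The 3 Ag atoms are independent, so intensities follow the terms of (0.5184 + 0.4816)^3.
P(M) = 0.5184^3 = 0.139314
P(M+2) = 3 × 0.5184^2 × 0.4816^1 = 0.388273
P(M+4) = 3 × 0.5184^1 × 0.4816^2 = 0.360711
P(M+6) = 0.4816^3 = 0.111702
The M+2 peak is largest (0.388273); scaling to 100 gives 35.9 : 100.0 : 92.9 : 28.8.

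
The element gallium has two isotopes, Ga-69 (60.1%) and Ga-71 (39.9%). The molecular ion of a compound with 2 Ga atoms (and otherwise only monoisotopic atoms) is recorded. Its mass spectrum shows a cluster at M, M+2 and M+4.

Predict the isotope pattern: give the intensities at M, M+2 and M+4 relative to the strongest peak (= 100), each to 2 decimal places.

75.31 : 100.00 : 33.19

Each Ga atom is independently Ga-69 (p = 0.601) or Ga-71 (q = 0.399); the cluster is the binomial expansion (p + q)^2.
P(M) = 0.601^2 = 0.361201
P(M+2) = 2 × 0.601^1 × 0.399^1 = 0.479598
P(M+4) = 0.399^2 = 0.159201
The M+2 peak is largest (0.479598); scaling to 100 gives 75.31 : 100.00 : 33.19.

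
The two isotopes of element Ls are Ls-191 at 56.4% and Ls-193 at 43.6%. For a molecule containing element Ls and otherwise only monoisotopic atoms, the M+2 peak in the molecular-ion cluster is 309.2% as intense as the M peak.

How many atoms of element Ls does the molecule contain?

4

The M+2/M ratio from n Ls atoms is n · q/p = n · 0.436/0.564.
n = 3.092 × 0.564/0.436 = 4.00 ≈ 4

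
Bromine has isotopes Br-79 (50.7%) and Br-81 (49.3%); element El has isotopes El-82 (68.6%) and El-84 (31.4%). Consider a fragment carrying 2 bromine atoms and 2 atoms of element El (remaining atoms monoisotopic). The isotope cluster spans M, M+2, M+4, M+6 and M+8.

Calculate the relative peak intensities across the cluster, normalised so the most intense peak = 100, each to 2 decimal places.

Bromine pattern (n=2): 0.257049 : 0.499902 : 0.243049
Element El pattern (n=2): 0.470596 : 0.430808 : 0.098596
Convolve the two distributions (both contribute in 2-u steps):
  M: 0.257049×0.470596 = 0.120966
  M+2: 0.257049×0.430808 + 0.499902×0.470596 = 0.345991
  M+4: 0.257049×0.098596 + 0.499902×0.430808 + 0.243049×0.470596 = 0.355084
  M+6: 0.499902×0.098596 + 0.243049×0.430808 = 0.153996
  M+8: 0.243049×0.098596 = 0.023964
Scale to base peak (0.355084) = 100: 34.07 : 97.44 : 100.00 : 43.37 : 6.75

34.07 : 97.44 : 100.00 : 43.37 : 6.75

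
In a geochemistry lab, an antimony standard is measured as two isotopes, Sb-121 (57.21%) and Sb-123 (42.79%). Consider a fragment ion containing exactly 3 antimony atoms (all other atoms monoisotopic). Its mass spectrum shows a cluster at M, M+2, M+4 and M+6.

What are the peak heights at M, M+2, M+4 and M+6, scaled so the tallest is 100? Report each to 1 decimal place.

44.6 : 100.0 : 74.8 : 18.6

Each Sb atom is independently Sb-121 (p = 0.5721) or Sb-123 (q = 0.4279); the cluster is the binomial expansion (p + q)^3.
P(M) = 0.5721^3 = 0.187247
P(M+2) = 3 × 0.5721^2 × 0.4279^1 = 0.420153
P(M+4) = 3 × 0.5721^1 × 0.4279^2 = 0.314252
P(M+6) = 0.4279^3 = 0.078348
The M+2 peak is largest (0.420153); scaling to 100 gives 44.6 : 100.0 : 74.8 : 18.6.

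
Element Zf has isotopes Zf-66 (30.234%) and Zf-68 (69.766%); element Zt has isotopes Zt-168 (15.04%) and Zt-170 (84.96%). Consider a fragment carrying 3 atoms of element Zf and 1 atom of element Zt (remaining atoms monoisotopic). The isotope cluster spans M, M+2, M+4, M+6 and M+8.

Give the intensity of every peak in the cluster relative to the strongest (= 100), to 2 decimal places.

0.98 : 12.26 : 53.72 : 100.00 : 67.70

Element Zf pattern (n=3): 0.02763674 : 0.1913182 : 0.44147337 : 0.33957169
Element Zt pattern (n=1): 0.1504 : 0.8496
Convolve the two distributions (both contribute in 2-u steps):
  M: 0.02763674×0.1504 = 0.004157
  M+2: 0.02763674×0.8496 + 0.1913182×0.1504 = 0.052254
  M+4: 0.1913182×0.8496 + 0.44147337×0.1504 = 0.228942
  M+6: 0.44147337×0.8496 + 0.33957169×0.1504 = 0.426147
  M+8: 0.33957169×0.8496 = 0.288500
Scale to base peak (0.426147) = 100: 0.98 : 12.26 : 53.72 : 100.00 : 67.70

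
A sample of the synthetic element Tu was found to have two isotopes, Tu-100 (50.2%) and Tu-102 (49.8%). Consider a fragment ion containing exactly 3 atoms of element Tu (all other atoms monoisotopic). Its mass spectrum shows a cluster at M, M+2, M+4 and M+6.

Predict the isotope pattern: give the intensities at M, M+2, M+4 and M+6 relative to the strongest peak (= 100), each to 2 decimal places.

The 3 Tu atoms are independent, so intensities follow the terms of (0.502 + 0.498)^3.
P(M) = 0.502^3 = 0.126506
P(M+2) = 3 × 0.502^2 × 0.498^1 = 0.376494
P(M+4) = 3 × 0.502^1 × 0.498^2 = 0.373494
P(M+6) = 0.498^3 = 0.123506
The M+2 peak is largest (0.376494); scaling to 100 gives 33.60 : 100.00 : 99.20 : 32.80.

33.60 : 100.00 : 99.20 : 32.80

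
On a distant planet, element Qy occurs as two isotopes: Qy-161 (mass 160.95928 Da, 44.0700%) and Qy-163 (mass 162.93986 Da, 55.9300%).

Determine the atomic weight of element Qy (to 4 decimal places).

Weight each isotope mass by its fractional abundance: 0.440700 × 160.95928 + 0.559300 × 162.93986
= 70.934755 + 91.132264 = 162.067019 Da

162.0670 Da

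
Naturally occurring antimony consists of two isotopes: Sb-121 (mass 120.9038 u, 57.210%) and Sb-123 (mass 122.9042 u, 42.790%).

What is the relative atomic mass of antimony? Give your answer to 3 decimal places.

Ar = Σ fᵢ·mᵢ = 0.57210 × 120.9038 + 0.42790 × 122.9042
= 69.16906 + 52.59071 = 121.75977 u

121.760 u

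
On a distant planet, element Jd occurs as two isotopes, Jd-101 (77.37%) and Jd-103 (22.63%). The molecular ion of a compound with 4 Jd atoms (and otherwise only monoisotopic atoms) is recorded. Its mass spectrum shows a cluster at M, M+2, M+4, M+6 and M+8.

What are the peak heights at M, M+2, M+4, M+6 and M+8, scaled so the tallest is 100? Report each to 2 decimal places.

85.47 : 100.00 : 43.87 : 8.56 : 0.63

The 4 Jd atoms are independent, so intensities follow the terms of (0.7737 + 0.2263)^4.
P(M) = 0.7737^4 = 0.358336
P(M+2) = 4 × 0.7737^3 × 0.2263^1 = 0.419240
P(M+4) = 6 × 0.7737^2 × 0.2263^2 = 0.183935
P(M+6) = 4 × 0.7737^1 × 0.2263^3 = 0.035866
P(M+8) = 0.2263^4 = 0.002623
The M+2 peak is largest (0.419240); scaling to 100 gives 85.47 : 100.00 : 43.87 : 8.56 : 0.63.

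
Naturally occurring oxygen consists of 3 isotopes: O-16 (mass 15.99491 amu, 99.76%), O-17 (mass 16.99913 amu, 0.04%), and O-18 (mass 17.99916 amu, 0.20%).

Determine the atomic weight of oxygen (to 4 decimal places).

Ar = Σ fᵢ·mᵢ = 0.9976 × 15.99491 + 0.0004 × 16.99913 + 0.0020 × 17.99916
= 15.956522 + 0.006800 + 0.035998 = 15.999320 amu

15.9993 amu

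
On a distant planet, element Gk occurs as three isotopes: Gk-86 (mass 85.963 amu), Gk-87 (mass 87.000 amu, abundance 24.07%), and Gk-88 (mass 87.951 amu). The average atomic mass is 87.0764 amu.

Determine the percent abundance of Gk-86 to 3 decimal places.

32.480%

Let x and y be the fractions of Gk-86 and Gk-88. Then x + y = 1 − 0.2407 = 0.7593 and 85.963x + 87.951y = 87.0764 − 0.2407×87.000 = 66.1355.
Substituting: 85.963x + 87.951(0.7593 − x) = 66.1355
(85.963 − 87.951)x = -0.6456943  ⇒  x = 0.32480, y = 0.43450
Gk-86: 32.480%, Gk-88: 43.450%.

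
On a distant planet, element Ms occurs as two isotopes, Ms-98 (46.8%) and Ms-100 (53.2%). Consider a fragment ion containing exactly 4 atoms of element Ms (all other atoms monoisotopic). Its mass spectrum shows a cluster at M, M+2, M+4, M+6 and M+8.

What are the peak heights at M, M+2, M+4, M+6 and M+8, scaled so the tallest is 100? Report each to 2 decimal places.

12.90 : 58.65 : 100.00 : 75.78 : 21.54

Each Ms atom is independently Ms-98 (p = 0.468) or Ms-100 (q = 0.532); the cluster is the binomial expansion (p + q)^4.
P(M) = 0.468^4 = 0.047972
P(M+2) = 4 × 0.468^3 × 0.532^1 = 0.218127
P(M+4) = 6 × 0.468^2 × 0.532^2 = 0.371934
P(M+6) = 4 × 0.468^1 × 0.532^3 = 0.281865
P(M+8) = 0.532^4 = 0.080103
The M+4 peak is largest (0.371934); scaling to 100 gives 12.90 : 58.65 : 100.00 : 75.78 : 21.54.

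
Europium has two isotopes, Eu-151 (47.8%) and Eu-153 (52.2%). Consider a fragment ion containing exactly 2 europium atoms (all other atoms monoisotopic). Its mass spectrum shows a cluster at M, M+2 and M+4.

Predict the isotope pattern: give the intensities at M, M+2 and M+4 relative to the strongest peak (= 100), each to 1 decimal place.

45.8 : 100.0 : 54.6

Expanding (0.478 + 0.522)^2:
P(M) = 0.478^2 = 0.228484
P(M+2) = 2 × 0.478^1 × 0.522^1 = 0.499032
P(M+4) = 0.522^2 = 0.272484
The M+2 peak is largest (0.499032); scaling to 100 gives 45.8 : 100.0 : 54.6.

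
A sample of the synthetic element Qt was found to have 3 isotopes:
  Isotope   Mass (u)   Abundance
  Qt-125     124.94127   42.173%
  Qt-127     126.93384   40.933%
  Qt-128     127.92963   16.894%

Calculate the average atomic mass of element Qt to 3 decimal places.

126.262 u

The abundance-weighted mean is 0.42173 × 124.94127 + 0.40933 × 126.93384 + 0.16894 × 127.92963
= 52.691482 + 51.957829 + 21.612432 = 126.261743 u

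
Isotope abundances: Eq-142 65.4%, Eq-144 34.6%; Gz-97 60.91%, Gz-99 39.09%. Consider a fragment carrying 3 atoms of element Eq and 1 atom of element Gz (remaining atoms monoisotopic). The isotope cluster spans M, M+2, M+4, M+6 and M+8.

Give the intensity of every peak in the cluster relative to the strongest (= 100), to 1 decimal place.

Element Eq pattern (n=3): 0.27972626 : 0.44396921 : 0.23488279 : 0.04142174
Element Gz pattern (n=1): 0.6091 : 0.3909
Convolve the two distributions (both contribute in 2-u steps):
  M: 0.27972626×0.6091 = 0.170381
  M+2: 0.27972626×0.3909 + 0.44396921×0.6091 = 0.379767
  M+4: 0.44396921×0.3909 + 0.23488279×0.6091 = 0.316615
  M+6: 0.23488279×0.3909 + 0.04142174×0.6091 = 0.117046
  M+8: 0.04142174×0.3909 = 0.016192
Scale to base peak (0.379767) = 100: 44.9 : 100.0 : 83.4 : 30.8 : 4.3

44.9 : 100.0 : 83.4 : 30.8 : 4.3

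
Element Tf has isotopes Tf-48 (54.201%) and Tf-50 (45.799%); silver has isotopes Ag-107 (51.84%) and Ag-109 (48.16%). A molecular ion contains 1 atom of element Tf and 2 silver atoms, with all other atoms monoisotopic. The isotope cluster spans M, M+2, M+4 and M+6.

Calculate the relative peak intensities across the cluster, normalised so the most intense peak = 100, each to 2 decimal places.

Element Tf pattern (n=1): 0.54201 : 0.45799
Silver pattern (n=2): 0.26873856 : 0.49932288 : 0.23193856
Convolve the two distributions (both contribute in 2-u steps):
  M: 0.54201×0.26873856 = 0.145659
  M+2: 0.54201×0.49932288 + 0.45799×0.26873856 = 0.393718
  M+4: 0.54201×0.23193856 + 0.45799×0.49932288 = 0.354398
  M+6: 0.45799×0.23193856 = 0.106226
Scale to base peak (0.393718) = 100: 37.00 : 100.00 : 90.01 : 26.98

37.00 : 100.00 : 90.01 : 26.98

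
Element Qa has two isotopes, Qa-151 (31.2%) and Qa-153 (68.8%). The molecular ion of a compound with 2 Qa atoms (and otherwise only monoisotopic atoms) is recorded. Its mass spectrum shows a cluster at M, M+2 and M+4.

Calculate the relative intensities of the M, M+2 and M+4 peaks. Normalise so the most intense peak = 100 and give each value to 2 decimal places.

20.57 : 90.70 : 100.00

Expanding (0.312 + 0.688)^2:
P(M) = 0.312^2 = 0.097344
P(M+2) = 2 × 0.312^1 × 0.688^1 = 0.429312
P(M+4) = 0.688^2 = 0.473344
The M+4 peak is largest (0.473344); scaling to 100 gives 20.57 : 90.70 : 100.00.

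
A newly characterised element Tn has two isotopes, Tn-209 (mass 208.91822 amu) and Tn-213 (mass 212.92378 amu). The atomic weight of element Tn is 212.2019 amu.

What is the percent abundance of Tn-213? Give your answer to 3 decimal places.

Writing the weighted mean with unknown fraction x of Tn-209:
208.91822·x + 212.92378·(1 − x) = 212.2019
(208.91822 − 212.92378)·x = 212.2019 − 212.92378
x = -0.72188 / -4.00556 = 0.18022 → 18.022% Tn-209, 81.978% Tn-213.

81.978%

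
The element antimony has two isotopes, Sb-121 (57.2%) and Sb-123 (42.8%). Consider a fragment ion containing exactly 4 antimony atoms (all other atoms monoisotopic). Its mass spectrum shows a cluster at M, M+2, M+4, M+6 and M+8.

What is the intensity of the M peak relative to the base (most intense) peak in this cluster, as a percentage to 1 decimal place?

29.8%

Term probabilities: M 0.1070, M+2 0.3204, M+4 0.3596, M+6 0.1794, M+8 0.0336. Base peak = M+4.
P(M+4) = C(4,2) × 0.572^2 × 0.428^2 = 6 × 0.327184 × 0.183184 = 0.359609 (base)
P(M) = C(4,0) × 0.572^4 × 0.428^0 = 1 × 0.10704937 × 1.0000 = 0.107049
Relative intensity = 0.107049 / 0.359609 × 100 = 29.8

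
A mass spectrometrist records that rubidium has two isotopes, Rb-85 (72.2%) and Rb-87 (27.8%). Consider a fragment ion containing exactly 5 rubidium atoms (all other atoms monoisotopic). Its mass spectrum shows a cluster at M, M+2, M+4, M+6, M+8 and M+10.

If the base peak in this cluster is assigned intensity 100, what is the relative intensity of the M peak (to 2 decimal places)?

51.94

Term probabilities: M 0.1962, M+2 0.3777, M+4 0.2909, M+6 0.1120, M+8 0.0216, M+10 0.0017. Base peak = M+2.
P(M+2) = C(5,1) × 0.722^4 × 0.278^1 = 5 × 0.27173701 × 0.2780 = 0.377714 (base)
P(M) = C(5,0) × 0.722^5 × 0.278^0 = 1 × 0.19619412 × 1.0000 = 0.196194
Relative intensity = 0.196194 / 0.377714 × 100 = 51.94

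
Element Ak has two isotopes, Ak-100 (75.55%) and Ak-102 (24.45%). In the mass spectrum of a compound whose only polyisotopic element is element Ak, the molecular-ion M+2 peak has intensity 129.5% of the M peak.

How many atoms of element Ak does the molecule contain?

The M+2/M ratio from n Ak atoms is n · q/p = n · 0.2445/0.7555.
n = 1.295 × 0.7555/0.2445 = 4.00 ≈ 4

4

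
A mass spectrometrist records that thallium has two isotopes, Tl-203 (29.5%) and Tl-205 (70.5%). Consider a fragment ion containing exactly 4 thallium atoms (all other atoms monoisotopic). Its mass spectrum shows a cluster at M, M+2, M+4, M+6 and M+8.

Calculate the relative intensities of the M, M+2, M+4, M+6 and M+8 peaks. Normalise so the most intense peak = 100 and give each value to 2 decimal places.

1.83 : 17.51 : 62.77 : 100.00 : 59.75

Expanding (0.295 + 0.705)^4:
P(M) = 0.295^4 = 0.007573
P(M+2) = 4 × 0.295^3 × 0.705^1 = 0.072396
P(M+4) = 6 × 0.295^2 × 0.705^2 = 0.259522
P(M+6) = 4 × 0.295^1 × 0.705^3 = 0.413475
P(M+8) = 0.705^4 = 0.247034
The M+6 peak is largest (0.413475); scaling to 100 gives 1.83 : 17.51 : 62.77 : 100.00 : 59.75.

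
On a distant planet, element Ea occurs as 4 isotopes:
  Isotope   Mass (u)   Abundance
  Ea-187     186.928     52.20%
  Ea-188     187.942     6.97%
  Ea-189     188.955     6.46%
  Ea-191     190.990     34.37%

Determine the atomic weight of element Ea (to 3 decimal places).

188.526 u

Average mass = Σ (abundance × isotope mass) = 0.5220 × 186.928 + 0.0697 × 187.942 + 0.0646 × 188.955 + 0.3437 × 190.990
= 97.5764 + 13.0996 + 12.2065 + 65.6433 = 188.5258 u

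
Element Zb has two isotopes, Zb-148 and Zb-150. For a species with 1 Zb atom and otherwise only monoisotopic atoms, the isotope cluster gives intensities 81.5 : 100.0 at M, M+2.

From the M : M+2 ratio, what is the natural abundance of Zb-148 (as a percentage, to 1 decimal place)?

44.9%

Write p for the Zb-148 fraction. I(M+2)/I(M) = [C(1,1)·p^0·(1−p)] / p^1 = 1·(1−p)/p = 100.0/81.5 = 1.2270
(1−p)/p = 1.2270/1 = 1.2270  ⇒  p = 1/(1 + 1.2270) = 0.4490
Zb-148: 44.9%, Zb-150: 55.1%.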